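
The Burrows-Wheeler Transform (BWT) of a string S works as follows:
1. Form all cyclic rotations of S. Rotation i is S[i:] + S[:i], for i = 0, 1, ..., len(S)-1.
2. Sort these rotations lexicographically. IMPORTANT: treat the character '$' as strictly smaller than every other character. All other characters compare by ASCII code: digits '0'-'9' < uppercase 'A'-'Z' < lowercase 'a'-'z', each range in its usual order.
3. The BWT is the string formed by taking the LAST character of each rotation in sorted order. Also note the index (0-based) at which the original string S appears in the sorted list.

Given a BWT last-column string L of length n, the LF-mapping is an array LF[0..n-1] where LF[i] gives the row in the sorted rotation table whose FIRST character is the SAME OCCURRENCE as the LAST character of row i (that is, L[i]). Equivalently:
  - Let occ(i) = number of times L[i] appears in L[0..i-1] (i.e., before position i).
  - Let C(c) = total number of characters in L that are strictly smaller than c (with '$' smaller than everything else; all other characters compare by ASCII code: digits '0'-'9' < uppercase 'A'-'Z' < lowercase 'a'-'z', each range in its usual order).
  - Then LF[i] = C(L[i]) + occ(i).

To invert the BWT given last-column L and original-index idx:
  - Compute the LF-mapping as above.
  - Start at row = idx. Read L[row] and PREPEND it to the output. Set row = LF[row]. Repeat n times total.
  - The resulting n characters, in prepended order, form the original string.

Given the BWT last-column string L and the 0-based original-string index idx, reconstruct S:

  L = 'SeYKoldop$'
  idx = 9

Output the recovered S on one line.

LF mapping: 2 5 3 1 7 6 4 8 9 0
Walk LF starting at row 9, prepending L[row]:
  step 1: row=9, L[9]='$', prepend. Next row=LF[9]=0
  step 2: row=0, L[0]='S', prepend. Next row=LF[0]=2
  step 3: row=2, L[2]='Y', prepend. Next row=LF[2]=3
  step 4: row=3, L[3]='K', prepend. Next row=LF[3]=1
  step 5: row=1, L[1]='e', prepend. Next row=LF[1]=5
  step 6: row=5, L[5]='l', prepend. Next row=LF[5]=6
  step 7: row=6, L[6]='d', prepend. Next row=LF[6]=4
  step 8: row=4, L[4]='o', prepend. Next row=LF[4]=7
  step 9: row=7, L[7]='o', prepend. Next row=LF[7]=8
  step 10: row=8, L[8]='p', prepend. Next row=LF[8]=9
Reversed output: poodleKYS$

Answer: poodleKYS$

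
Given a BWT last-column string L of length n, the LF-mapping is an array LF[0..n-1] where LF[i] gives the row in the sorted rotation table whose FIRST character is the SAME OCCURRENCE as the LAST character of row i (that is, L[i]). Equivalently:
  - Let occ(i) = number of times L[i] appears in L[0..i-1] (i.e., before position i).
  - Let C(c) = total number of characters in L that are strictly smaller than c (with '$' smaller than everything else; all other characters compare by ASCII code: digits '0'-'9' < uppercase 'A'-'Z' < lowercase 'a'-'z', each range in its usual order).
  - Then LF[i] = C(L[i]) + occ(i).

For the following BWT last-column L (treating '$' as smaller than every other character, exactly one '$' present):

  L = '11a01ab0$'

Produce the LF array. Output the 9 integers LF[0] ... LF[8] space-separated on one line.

Char counts: '$':1, '0':2, '1':3, 'a':2, 'b':1
C (first-col start): C('$')=0, C('0')=1, C('1')=3, C('a')=6, C('b')=8
L[0]='1': occ=0, LF[0]=C('1')+0=3+0=3
L[1]='1': occ=1, LF[1]=C('1')+1=3+1=4
L[2]='a': occ=0, LF[2]=C('a')+0=6+0=6
L[3]='0': occ=0, LF[3]=C('0')+0=1+0=1
L[4]='1': occ=2, LF[4]=C('1')+2=3+2=5
L[5]='a': occ=1, LF[5]=C('a')+1=6+1=7
L[6]='b': occ=0, LF[6]=C('b')+0=8+0=8
L[7]='0': occ=1, LF[7]=C('0')+1=1+1=2
L[8]='$': occ=0, LF[8]=C('$')+0=0+0=0

Answer: 3 4 6 1 5 7 8 2 0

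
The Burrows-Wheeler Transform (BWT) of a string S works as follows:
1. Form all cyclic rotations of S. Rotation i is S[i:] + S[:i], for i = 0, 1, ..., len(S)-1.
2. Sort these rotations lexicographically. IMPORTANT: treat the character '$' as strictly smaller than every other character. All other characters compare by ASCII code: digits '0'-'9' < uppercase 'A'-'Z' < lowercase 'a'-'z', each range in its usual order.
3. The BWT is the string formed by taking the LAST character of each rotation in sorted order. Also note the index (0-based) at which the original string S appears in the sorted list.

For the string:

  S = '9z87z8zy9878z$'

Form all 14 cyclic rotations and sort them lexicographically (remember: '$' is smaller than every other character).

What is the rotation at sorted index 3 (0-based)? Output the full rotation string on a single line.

All 14 rotations (rotation i = S[i:]+S[:i]):
  rot[0] = 9z87z8zy9878z$
  rot[1] = z87z8zy9878z$9
  rot[2] = 87z8zy9878z$9z
  rot[3] = 7z8zy9878z$9z8
  rot[4] = z8zy9878z$9z87
  rot[5] = 8zy9878z$9z87z
  rot[6] = zy9878z$9z87z8
  rot[7] = y9878z$9z87z8z
  rot[8] = 9878z$9z87z8zy
  rot[9] = 878z$9z87z8zy9
  rot[10] = 78z$9z87z8zy98
  rot[11] = 8z$9z87z8zy987
  rot[12] = z$9z87z8zy9878
  rot[13] = $9z87z8zy9878z
Sorted (with $ < everything):
  sorted[0] = $9z87z8zy9878z
  sorted[1] = 78z$9z87z8zy98
  sorted[2] = 7z8zy9878z$9z8
  sorted[3] = 878z$9z87z8zy9
  sorted[4] = 87z8zy9878z$9z
  sorted[5] = 8z$9z87z8zy987
  sorted[6] = 8zy9878z$9z87z
  sorted[7] = 9878z$9z87z8zy
  sorted[8] = 9z87z8zy9878z$
  sorted[9] = y9878z$9z87z8z
  sorted[10] = z$9z87z8zy9878
  sorted[11] = z87z8zy9878z$9
  sorted[12] = z8zy9878z$9z87
  sorted[13] = zy9878z$9z87z8
sorted[3] = 878z$9z87z8zy9

Answer: 878z$9z87z8zy9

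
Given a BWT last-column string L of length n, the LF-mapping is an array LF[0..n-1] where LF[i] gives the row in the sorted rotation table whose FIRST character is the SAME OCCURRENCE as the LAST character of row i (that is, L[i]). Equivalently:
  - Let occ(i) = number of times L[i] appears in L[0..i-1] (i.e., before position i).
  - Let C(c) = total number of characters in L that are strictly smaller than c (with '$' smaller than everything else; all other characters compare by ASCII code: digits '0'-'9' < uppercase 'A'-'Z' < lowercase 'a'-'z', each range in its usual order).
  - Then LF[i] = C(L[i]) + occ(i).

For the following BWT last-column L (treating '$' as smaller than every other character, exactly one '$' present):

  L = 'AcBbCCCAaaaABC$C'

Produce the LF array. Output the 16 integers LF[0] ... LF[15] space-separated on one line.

Answer: 1 15 4 14 6 7 8 2 11 12 13 3 5 9 0 10

Derivation:
Char counts: '$':1, 'A':3, 'B':2, 'C':5, 'a':3, 'b':1, 'c':1
C (first-col start): C('$')=0, C('A')=1, C('B')=4, C('C')=6, C('a')=11, C('b')=14, C('c')=15
L[0]='A': occ=0, LF[0]=C('A')+0=1+0=1
L[1]='c': occ=0, LF[1]=C('c')+0=15+0=15
L[2]='B': occ=0, LF[2]=C('B')+0=4+0=4
L[3]='b': occ=0, LF[3]=C('b')+0=14+0=14
L[4]='C': occ=0, LF[4]=C('C')+0=6+0=6
L[5]='C': occ=1, LF[5]=C('C')+1=6+1=7
L[6]='C': occ=2, LF[6]=C('C')+2=6+2=8
L[7]='A': occ=1, LF[7]=C('A')+1=1+1=2
L[8]='a': occ=0, LF[8]=C('a')+0=11+0=11
L[9]='a': occ=1, LF[9]=C('a')+1=11+1=12
L[10]='a': occ=2, LF[10]=C('a')+2=11+2=13
L[11]='A': occ=2, LF[11]=C('A')+2=1+2=3
L[12]='B': occ=1, LF[12]=C('B')+1=4+1=5
L[13]='C': occ=3, LF[13]=C('C')+3=6+3=9
L[14]='$': occ=0, LF[14]=C('$')+0=0+0=0
L[15]='C': occ=4, LF[15]=C('C')+4=6+4=10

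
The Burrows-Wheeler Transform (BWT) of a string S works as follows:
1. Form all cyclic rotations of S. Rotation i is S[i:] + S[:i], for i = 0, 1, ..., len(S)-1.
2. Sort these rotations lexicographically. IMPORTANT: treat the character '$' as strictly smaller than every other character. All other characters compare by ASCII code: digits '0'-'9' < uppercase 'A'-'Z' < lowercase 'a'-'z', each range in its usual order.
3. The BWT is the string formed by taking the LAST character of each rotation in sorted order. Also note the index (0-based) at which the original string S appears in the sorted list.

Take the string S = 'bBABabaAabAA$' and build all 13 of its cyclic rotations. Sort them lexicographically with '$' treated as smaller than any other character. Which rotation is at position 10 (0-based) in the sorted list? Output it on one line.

Answer: bAA$bBABabaAa

Derivation:
All 13 rotations (rotation i = S[i:]+S[:i]):
  rot[0] = bBABabaAabAA$
  rot[1] = BABabaAabAA$b
  rot[2] = ABabaAabAA$bB
  rot[3] = BabaAabAA$bBA
  rot[4] = abaAabAA$bBAB
  rot[5] = baAabAA$bBABa
  rot[6] = aAabAA$bBABab
  rot[7] = AabAA$bBABaba
  rot[8] = abAA$bBABabaA
  rot[9] = bAA$bBABabaAa
  rot[10] = AA$bBABabaAab
  rot[11] = A$bBABabaAabA
  rot[12] = $bBABabaAabAA
Sorted (with $ < everything):
  sorted[0] = $bBABabaAabAA
  sorted[1] = A$bBABabaAabA
  sorted[2] = AA$bBABabaAab
  sorted[3] = ABabaAabAA$bB
  sorted[4] = AabAA$bBABaba
  sorted[5] = BABabaAabAA$b
  sorted[6] = BabaAabAA$bBA
  sorted[7] = aAabAA$bBABab
  sorted[8] = abAA$bBABabaA
  sorted[9] = abaAabAA$bBAB
  sorted[10] = bAA$bBABabaAa
  sorted[11] = bBABabaAabAA$
  sorted[12] = baAabAA$bBABa
sorted[10] = bAA$bBABabaAa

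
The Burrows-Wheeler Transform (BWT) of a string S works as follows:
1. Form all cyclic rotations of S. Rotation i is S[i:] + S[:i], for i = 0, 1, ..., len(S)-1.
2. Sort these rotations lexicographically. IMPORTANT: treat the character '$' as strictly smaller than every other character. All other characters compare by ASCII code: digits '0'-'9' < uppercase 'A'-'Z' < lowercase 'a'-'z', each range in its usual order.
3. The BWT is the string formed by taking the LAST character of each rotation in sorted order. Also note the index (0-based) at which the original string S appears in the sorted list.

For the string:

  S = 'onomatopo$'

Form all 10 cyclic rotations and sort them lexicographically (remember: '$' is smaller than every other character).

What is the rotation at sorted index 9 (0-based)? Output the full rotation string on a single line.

All 10 rotations (rotation i = S[i:]+S[:i]):
  rot[0] = onomatopo$
  rot[1] = nomatopo$o
  rot[2] = omatopo$on
  rot[3] = matopo$ono
  rot[4] = atopo$onom
  rot[5] = topo$onoma
  rot[6] = opo$onomat
  rot[7] = po$onomato
  rot[8] = o$onomatop
  rot[9] = $onomatopo
Sorted (with $ < everything):
  sorted[0] = $onomatopo
  sorted[1] = atopo$onom
  sorted[2] = matopo$ono
  sorted[3] = nomatopo$o
  sorted[4] = o$onomatop
  sorted[5] = omatopo$on
  sorted[6] = onomatopo$
  sorted[7] = opo$onomat
  sorted[8] = po$onomato
  sorted[9] = topo$onoma
sorted[9] = topo$onoma

Answer: topo$onoma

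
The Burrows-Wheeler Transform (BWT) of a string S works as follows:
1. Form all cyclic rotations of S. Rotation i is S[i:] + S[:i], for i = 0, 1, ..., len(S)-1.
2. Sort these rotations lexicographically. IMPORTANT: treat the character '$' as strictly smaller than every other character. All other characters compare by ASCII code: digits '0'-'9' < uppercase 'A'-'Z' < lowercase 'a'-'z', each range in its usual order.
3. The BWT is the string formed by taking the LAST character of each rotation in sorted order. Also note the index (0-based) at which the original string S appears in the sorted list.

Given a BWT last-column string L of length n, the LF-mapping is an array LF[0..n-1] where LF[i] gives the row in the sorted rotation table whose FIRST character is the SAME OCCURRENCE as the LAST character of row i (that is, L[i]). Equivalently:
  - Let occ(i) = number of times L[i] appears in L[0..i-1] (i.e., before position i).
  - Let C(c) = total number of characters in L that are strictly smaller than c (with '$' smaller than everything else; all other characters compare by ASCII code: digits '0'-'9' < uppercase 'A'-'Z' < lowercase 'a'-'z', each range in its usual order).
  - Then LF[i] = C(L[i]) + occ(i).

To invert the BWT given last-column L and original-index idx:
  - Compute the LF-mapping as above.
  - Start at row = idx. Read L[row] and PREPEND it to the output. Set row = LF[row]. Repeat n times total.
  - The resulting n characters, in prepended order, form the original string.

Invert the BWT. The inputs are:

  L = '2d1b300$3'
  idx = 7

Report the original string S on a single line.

LF mapping: 4 8 3 7 5 1 2 0 6
Walk LF starting at row 7, prepending L[row]:
  step 1: row=7, L[7]='$', prepend. Next row=LF[7]=0
  step 2: row=0, L[0]='2', prepend. Next row=LF[0]=4
  step 3: row=4, L[4]='3', prepend. Next row=LF[4]=5
  step 4: row=5, L[5]='0', prepend. Next row=LF[5]=1
  step 5: row=1, L[1]='d', prepend. Next row=LF[1]=8
  step 6: row=8, L[8]='3', prepend. Next row=LF[8]=6
  step 7: row=6, L[6]='0', prepend. Next row=LF[6]=2
  step 8: row=2, L[2]='1', prepend. Next row=LF[2]=3
  step 9: row=3, L[3]='b', prepend. Next row=LF[3]=7
Reversed output: b103d032$

Answer: b103d032$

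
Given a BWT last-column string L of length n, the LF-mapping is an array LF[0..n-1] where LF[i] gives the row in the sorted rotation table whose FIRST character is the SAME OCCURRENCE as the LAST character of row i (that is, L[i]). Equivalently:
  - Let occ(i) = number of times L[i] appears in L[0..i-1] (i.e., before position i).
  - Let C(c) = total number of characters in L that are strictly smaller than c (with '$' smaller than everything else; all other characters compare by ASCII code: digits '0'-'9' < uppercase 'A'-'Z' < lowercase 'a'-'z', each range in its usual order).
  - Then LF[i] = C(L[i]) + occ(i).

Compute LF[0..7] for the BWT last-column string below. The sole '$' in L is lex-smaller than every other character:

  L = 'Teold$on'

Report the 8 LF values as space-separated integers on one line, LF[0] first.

Answer: 1 3 6 4 2 0 7 5

Derivation:
Char counts: '$':1, 'T':1, 'd':1, 'e':1, 'l':1, 'n':1, 'o':2
C (first-col start): C('$')=0, C('T')=1, C('d')=2, C('e')=3, C('l')=4, C('n')=5, C('o')=6
L[0]='T': occ=0, LF[0]=C('T')+0=1+0=1
L[1]='e': occ=0, LF[1]=C('e')+0=3+0=3
L[2]='o': occ=0, LF[2]=C('o')+0=6+0=6
L[3]='l': occ=0, LF[3]=C('l')+0=4+0=4
L[4]='d': occ=0, LF[4]=C('d')+0=2+0=2
L[5]='$': occ=0, LF[5]=C('$')+0=0+0=0
L[6]='o': occ=1, LF[6]=C('o')+1=6+1=7
L[7]='n': occ=0, LF[7]=C('n')+0=5+0=5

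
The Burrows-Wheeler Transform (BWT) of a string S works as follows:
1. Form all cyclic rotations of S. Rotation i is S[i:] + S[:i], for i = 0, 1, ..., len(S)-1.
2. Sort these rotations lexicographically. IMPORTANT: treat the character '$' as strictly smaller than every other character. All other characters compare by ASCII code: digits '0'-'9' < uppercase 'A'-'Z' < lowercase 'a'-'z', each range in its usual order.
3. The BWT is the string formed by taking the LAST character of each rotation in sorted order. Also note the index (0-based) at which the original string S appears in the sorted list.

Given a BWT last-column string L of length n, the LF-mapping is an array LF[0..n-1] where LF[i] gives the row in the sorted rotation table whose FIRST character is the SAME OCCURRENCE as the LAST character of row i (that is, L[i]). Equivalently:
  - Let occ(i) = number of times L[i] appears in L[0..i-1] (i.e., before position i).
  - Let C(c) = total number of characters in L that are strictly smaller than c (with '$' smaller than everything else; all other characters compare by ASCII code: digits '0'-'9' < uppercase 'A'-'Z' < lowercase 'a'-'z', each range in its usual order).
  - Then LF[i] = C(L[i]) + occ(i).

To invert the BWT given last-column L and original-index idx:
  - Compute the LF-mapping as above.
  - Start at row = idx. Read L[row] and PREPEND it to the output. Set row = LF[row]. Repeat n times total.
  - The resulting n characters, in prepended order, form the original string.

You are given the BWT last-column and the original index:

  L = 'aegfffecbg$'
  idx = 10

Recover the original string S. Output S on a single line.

LF mapping: 1 4 9 6 7 8 5 3 2 10 0
Walk LF starting at row 10, prepending L[row]:
  step 1: row=10, L[10]='$', prepend. Next row=LF[10]=0
  step 2: row=0, L[0]='a', prepend. Next row=LF[0]=1
  step 3: row=1, L[1]='e', prepend. Next row=LF[1]=4
  step 4: row=4, L[4]='f', prepend. Next row=LF[4]=7
  step 5: row=7, L[7]='c', prepend. Next row=LF[7]=3
  step 6: row=3, L[3]='f', prepend. Next row=LF[3]=6
  step 7: row=6, L[6]='e', prepend. Next row=LF[6]=5
  step 8: row=5, L[5]='f', prepend. Next row=LF[5]=8
  step 9: row=8, L[8]='b', prepend. Next row=LF[8]=2
  step 10: row=2, L[2]='g', prepend. Next row=LF[2]=9
  step 11: row=9, L[9]='g', prepend. Next row=LF[9]=10
Reversed output: ggbfefcfea$

Answer: ggbfefcfea$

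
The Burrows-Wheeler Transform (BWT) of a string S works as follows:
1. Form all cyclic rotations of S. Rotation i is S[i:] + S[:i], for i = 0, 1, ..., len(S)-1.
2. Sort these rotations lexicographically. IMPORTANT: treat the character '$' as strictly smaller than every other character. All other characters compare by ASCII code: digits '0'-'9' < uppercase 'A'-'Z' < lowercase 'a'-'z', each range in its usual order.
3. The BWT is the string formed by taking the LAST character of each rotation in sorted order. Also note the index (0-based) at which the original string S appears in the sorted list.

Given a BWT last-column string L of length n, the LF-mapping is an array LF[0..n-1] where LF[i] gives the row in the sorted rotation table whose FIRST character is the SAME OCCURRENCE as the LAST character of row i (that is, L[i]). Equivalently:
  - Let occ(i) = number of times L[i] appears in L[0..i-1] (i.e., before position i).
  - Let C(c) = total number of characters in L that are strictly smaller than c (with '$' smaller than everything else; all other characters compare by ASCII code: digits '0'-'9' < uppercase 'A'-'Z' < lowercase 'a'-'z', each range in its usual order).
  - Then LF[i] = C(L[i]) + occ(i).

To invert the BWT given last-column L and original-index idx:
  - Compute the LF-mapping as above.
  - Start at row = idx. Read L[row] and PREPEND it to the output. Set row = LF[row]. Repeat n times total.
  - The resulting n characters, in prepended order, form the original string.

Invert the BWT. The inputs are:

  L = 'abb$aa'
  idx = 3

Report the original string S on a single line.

LF mapping: 1 4 5 0 2 3
Walk LF starting at row 3, prepending L[row]:
  step 1: row=3, L[3]='$', prepend. Next row=LF[3]=0
  step 2: row=0, L[0]='a', prepend. Next row=LF[0]=1
  step 3: row=1, L[1]='b', prepend. Next row=LF[1]=4
  step 4: row=4, L[4]='a', prepend. Next row=LF[4]=2
  step 5: row=2, L[2]='b', prepend. Next row=LF[2]=5
  step 6: row=5, L[5]='a', prepend. Next row=LF[5]=3
Reversed output: ababa$

Answer: ababa$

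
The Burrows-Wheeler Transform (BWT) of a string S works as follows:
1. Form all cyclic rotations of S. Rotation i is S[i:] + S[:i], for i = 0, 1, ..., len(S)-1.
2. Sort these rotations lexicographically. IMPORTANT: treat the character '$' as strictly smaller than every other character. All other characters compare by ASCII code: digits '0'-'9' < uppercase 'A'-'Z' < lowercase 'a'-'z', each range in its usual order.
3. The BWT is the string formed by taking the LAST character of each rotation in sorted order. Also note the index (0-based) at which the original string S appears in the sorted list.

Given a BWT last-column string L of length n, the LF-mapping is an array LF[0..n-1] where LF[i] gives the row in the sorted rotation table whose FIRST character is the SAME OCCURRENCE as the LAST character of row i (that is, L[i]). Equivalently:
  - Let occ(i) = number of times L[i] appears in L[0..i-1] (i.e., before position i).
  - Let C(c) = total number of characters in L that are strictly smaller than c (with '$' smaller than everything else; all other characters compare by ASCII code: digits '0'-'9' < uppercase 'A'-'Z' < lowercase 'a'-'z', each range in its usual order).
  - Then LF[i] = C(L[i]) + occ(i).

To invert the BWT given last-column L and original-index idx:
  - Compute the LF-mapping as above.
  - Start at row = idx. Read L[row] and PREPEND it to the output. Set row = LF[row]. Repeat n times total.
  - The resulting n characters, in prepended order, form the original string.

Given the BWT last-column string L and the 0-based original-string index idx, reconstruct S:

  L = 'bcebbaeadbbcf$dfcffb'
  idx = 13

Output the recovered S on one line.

LF mapping: 3 9 14 4 5 1 15 2 12 6 7 10 16 0 13 17 11 18 19 8
Walk LF starting at row 13, prepending L[row]:
  step 1: row=13, L[13]='$', prepend. Next row=LF[13]=0
  step 2: row=0, L[0]='b', prepend. Next row=LF[0]=3
  step 3: row=3, L[3]='b', prepend. Next row=LF[3]=4
  step 4: row=4, L[4]='b', prepend. Next row=LF[4]=5
  step 5: row=5, L[5]='a', prepend. Next row=LF[5]=1
  step 6: row=1, L[1]='c', prepend. Next row=LF[1]=9
  step 7: row=9, L[9]='b', prepend. Next row=LF[9]=6
  step 8: row=6, L[6]='e', prepend. Next row=LF[6]=15
  step 9: row=15, L[15]='f', prepend. Next row=LF[15]=17
  step 10: row=17, L[17]='f', prepend. Next row=LF[17]=18
  step 11: row=18, L[18]='f', prepend. Next row=LF[18]=19
  step 12: row=19, L[19]='b', prepend. Next row=LF[19]=8
  step 13: row=8, L[8]='d', prepend. Next row=LF[8]=12
  step 14: row=12, L[12]='f', prepend. Next row=LF[12]=16
  step 15: row=16, L[16]='c', prepend. Next row=LF[16]=11
  step 16: row=11, L[11]='c', prepend. Next row=LF[11]=10
  step 17: row=10, L[10]='b', prepend. Next row=LF[10]=7
  step 18: row=7, L[7]='a', prepend. Next row=LF[7]=2
  step 19: row=2, L[2]='e', prepend. Next row=LF[2]=14
  step 20: row=14, L[14]='d', prepend. Next row=LF[14]=13
Reversed output: deabccfdbfffebcabbb$

Answer: deabccfdbfffebcabbb$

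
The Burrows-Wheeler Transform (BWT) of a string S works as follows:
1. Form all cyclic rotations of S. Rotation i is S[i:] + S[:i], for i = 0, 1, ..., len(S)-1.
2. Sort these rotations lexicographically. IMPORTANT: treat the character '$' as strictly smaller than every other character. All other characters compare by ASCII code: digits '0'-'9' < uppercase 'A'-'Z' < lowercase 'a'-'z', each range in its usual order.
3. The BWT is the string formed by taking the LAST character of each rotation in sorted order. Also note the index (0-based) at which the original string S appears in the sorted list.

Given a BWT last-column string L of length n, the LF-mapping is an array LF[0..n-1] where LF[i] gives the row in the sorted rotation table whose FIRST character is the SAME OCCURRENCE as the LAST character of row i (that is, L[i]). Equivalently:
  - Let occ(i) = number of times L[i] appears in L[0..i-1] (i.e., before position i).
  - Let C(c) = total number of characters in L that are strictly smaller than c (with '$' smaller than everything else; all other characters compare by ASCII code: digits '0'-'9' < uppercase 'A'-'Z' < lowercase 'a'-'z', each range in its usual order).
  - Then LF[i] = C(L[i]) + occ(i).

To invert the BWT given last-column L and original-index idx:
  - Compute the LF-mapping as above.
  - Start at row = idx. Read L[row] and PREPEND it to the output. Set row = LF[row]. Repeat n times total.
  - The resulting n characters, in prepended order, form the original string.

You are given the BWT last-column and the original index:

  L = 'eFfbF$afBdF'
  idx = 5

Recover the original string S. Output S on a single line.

LF mapping: 8 2 9 6 3 0 5 10 1 7 4
Walk LF starting at row 5, prepending L[row]:
  step 1: row=5, L[5]='$', prepend. Next row=LF[5]=0
  step 2: row=0, L[0]='e', prepend. Next row=LF[0]=8
  step 3: row=8, L[8]='B', prepend. Next row=LF[8]=1
  step 4: row=1, L[1]='F', prepend. Next row=LF[1]=2
  step 5: row=2, L[2]='f', prepend. Next row=LF[2]=9
  step 6: row=9, L[9]='d', prepend. Next row=LF[9]=7
  step 7: row=7, L[7]='f', prepend. Next row=LF[7]=10
  step 8: row=10, L[10]='F', prepend. Next row=LF[10]=4
  step 9: row=4, L[4]='F', prepend. Next row=LF[4]=3
  step 10: row=3, L[3]='b', prepend. Next row=LF[3]=6
  step 11: row=6, L[6]='a', prepend. Next row=LF[6]=5
Reversed output: abFFfdfFBe$

Answer: abFFfdfFBe$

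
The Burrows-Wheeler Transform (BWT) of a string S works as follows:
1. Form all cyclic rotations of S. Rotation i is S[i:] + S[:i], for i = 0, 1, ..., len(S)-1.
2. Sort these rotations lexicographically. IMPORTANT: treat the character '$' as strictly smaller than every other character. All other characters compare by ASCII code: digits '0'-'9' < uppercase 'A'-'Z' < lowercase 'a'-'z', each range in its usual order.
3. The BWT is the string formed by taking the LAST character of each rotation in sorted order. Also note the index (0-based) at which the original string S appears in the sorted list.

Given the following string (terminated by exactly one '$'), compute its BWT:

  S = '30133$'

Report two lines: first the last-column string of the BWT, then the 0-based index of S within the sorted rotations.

Answer: 3303$1
4

Derivation:
All 6 rotations (rotation i = S[i:]+S[:i]):
  rot[0] = 30133$
  rot[1] = 0133$3
  rot[2] = 133$30
  rot[3] = 33$301
  rot[4] = 3$3013
  rot[5] = $30133
Sorted (with $ < everything):
  sorted[0] = $30133  (last char: '3')
  sorted[1] = 0133$3  (last char: '3')
  sorted[2] = 133$30  (last char: '0')
  sorted[3] = 3$3013  (last char: '3')
  sorted[4] = 30133$  (last char: '$')
  sorted[5] = 33$301  (last char: '1')
Last column: 3303$1
Original string S is at sorted index 4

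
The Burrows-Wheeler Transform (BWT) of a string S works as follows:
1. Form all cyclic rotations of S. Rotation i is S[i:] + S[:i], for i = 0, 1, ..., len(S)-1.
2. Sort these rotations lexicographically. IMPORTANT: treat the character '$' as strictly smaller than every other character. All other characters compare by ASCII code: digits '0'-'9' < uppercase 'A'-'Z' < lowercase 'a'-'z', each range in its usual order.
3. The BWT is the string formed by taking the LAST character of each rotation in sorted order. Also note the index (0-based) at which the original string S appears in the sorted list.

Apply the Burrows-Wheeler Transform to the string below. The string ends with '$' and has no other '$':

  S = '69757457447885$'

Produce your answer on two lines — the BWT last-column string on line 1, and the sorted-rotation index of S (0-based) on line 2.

All 15 rotations (rotation i = S[i:]+S[:i]):
  rot[0] = 69757457447885$
  rot[1] = 9757457447885$6
  rot[2] = 757457447885$69
  rot[3] = 57457447885$697
  rot[4] = 7457447885$6975
  rot[5] = 457447885$69757
  rot[6] = 57447885$697574
  rot[7] = 7447885$6975745
  rot[8] = 447885$69757457
  rot[9] = 47885$697574574
  rot[10] = 7885$6975745744
  rot[11] = 885$69757457447
  rot[12] = 85$697574574478
  rot[13] = 5$6975745744788
  rot[14] = $69757457447885
Sorted (with $ < everything):
  sorted[0] = $69757457447885  (last char: '5')
  sorted[1] = 447885$69757457  (last char: '7')
  sorted[2] = 457447885$69757  (last char: '7')
  sorted[3] = 47885$697574574  (last char: '4')
  sorted[4] = 5$6975745744788  (last char: '8')
  sorted[5] = 57447885$697574  (last char: '4')
  sorted[6] = 57457447885$697  (last char: '7')
  sorted[7] = 69757457447885$  (last char: '$')
  sorted[8] = 7447885$6975745  (last char: '5')
  sorted[9] = 7457447885$6975  (last char: '5')
  sorted[10] = 757457447885$69  (last char: '9')
  sorted[11] = 7885$6975745744  (last char: '4')
  sorted[12] = 85$697574574478  (last char: '8')
  sorted[13] = 885$69757457447  (last char: '7')
  sorted[14] = 9757457447885$6  (last char: '6')
Last column: 5774847$5594876
Original string S is at sorted index 7

Answer: 5774847$5594876
7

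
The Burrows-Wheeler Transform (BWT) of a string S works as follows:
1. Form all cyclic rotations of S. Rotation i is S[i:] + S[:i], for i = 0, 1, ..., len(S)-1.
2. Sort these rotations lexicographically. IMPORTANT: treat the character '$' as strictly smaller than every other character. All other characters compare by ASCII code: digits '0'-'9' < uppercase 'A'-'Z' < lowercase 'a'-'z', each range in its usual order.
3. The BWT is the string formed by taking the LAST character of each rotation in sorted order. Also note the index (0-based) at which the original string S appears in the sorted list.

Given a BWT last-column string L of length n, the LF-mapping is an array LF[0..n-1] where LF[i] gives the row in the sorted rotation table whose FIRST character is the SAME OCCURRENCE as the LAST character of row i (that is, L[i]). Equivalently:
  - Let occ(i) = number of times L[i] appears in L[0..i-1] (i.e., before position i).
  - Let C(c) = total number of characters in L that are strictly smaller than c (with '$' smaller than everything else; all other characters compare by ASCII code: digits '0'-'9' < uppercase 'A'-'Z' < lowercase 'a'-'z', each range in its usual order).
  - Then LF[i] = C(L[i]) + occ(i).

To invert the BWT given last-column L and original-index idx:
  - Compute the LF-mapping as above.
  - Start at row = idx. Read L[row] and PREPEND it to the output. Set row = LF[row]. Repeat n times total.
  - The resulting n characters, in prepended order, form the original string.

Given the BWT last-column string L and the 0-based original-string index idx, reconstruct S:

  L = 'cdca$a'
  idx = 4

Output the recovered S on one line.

LF mapping: 3 5 4 1 0 2
Walk LF starting at row 4, prepending L[row]:
  step 1: row=4, L[4]='$', prepend. Next row=LF[4]=0
  step 2: row=0, L[0]='c', prepend. Next row=LF[0]=3
  step 3: row=3, L[3]='a', prepend. Next row=LF[3]=1
  step 4: row=1, L[1]='d', prepend. Next row=LF[1]=5
  step 5: row=5, L[5]='a', prepend. Next row=LF[5]=2
  step 6: row=2, L[2]='c', prepend. Next row=LF[2]=4
Reversed output: cadac$

Answer: cadac$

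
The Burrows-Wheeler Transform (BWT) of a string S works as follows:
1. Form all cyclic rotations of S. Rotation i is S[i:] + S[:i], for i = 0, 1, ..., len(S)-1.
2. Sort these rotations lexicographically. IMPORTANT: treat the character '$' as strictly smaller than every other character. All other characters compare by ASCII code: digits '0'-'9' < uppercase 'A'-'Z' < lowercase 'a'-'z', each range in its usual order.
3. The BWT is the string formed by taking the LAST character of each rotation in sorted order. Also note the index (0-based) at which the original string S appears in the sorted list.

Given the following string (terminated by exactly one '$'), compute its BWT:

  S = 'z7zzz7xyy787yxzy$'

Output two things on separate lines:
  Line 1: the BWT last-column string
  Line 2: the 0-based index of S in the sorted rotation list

All 17 rotations (rotation i = S[i:]+S[:i]):
  rot[0] = z7zzz7xyy787yxzy$
  rot[1] = 7zzz7xyy787yxzy$z
  rot[2] = zzz7xyy787yxzy$z7
  rot[3] = zz7xyy787yxzy$z7z
  rot[4] = z7xyy787yxzy$z7zz
  rot[5] = 7xyy787yxzy$z7zzz
  rot[6] = xyy787yxzy$z7zzz7
  rot[7] = yy787yxzy$z7zzz7x
  rot[8] = y787yxzy$z7zzz7xy
  rot[9] = 787yxzy$z7zzz7xyy
  rot[10] = 87yxzy$z7zzz7xyy7
  rot[11] = 7yxzy$z7zzz7xyy78
  rot[12] = yxzy$z7zzz7xyy787
  rot[13] = xzy$z7zzz7xyy787y
  rot[14] = zy$z7zzz7xyy787yx
  rot[15] = y$z7zzz7xyy787yxz
  rot[16] = $z7zzz7xyy787yxzy
Sorted (with $ < everything):
  sorted[0] = $z7zzz7xyy787yxzy  (last char: 'y')
  sorted[1] = 787yxzy$z7zzz7xyy  (last char: 'y')
  sorted[2] = 7xyy787yxzy$z7zzz  (last char: 'z')
  sorted[3] = 7yxzy$z7zzz7xyy78  (last char: '8')
  sorted[4] = 7zzz7xyy787yxzy$z  (last char: 'z')
  sorted[5] = 87yxzy$z7zzz7xyy7  (last char: '7')
  sorted[6] = xyy787yxzy$z7zzz7  (last char: '7')
  sorted[7] = xzy$z7zzz7xyy787y  (last char: 'y')
  sorted[8] = y$z7zzz7xyy787yxz  (last char: 'z')
  sorted[9] = y787yxzy$z7zzz7xy  (last char: 'y')
  sorted[10] = yxzy$z7zzz7xyy787  (last char: '7')
  sorted[11] = yy787yxzy$z7zzz7x  (last char: 'x')
  sorted[12] = z7xyy787yxzy$z7zz  (last char: 'z')
  sorted[13] = z7zzz7xyy787yxzy$  (last char: '$')
  sorted[14] = zy$z7zzz7xyy787yx  (last char: 'x')
  sorted[15] = zz7xyy787yxzy$z7z  (last char: 'z')
  sorted[16] = zzz7xyy787yxzy$z7  (last char: '7')
Last column: yyz8z77yzy7xz$xz7
Original string S is at sorted index 13

Answer: yyz8z77yzy7xz$xz7
13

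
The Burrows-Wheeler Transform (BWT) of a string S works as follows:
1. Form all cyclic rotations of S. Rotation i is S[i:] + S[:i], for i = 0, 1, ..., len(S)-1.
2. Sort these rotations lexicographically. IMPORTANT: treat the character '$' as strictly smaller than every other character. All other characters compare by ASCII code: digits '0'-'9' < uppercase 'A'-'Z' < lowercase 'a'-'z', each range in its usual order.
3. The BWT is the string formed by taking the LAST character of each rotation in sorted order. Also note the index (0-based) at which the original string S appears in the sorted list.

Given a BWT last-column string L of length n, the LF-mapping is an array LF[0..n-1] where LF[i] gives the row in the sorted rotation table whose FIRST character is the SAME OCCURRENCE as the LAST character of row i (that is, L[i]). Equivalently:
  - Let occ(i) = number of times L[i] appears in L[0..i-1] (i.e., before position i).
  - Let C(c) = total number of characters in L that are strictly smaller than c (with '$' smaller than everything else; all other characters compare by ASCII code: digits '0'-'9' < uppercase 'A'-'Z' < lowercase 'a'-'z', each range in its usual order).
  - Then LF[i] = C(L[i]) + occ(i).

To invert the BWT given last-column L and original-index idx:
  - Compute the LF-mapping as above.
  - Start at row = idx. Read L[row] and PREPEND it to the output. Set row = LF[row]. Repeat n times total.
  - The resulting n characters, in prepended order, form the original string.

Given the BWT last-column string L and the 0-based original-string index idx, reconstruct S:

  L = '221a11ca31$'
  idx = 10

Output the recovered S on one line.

Answer: c2111a3a12$

Derivation:
LF mapping: 5 6 1 8 2 3 10 9 7 4 0
Walk LF starting at row 10, prepending L[row]:
  step 1: row=10, L[10]='$', prepend. Next row=LF[10]=0
  step 2: row=0, L[0]='2', prepend. Next row=LF[0]=5
  step 3: row=5, L[5]='1', prepend. Next row=LF[5]=3
  step 4: row=3, L[3]='a', prepend. Next row=LF[3]=8
  step 5: row=8, L[8]='3', prepend. Next row=LF[8]=7
  step 6: row=7, L[7]='a', prepend. Next row=LF[7]=9
  step 7: row=9, L[9]='1', prepend. Next row=LF[9]=4
  step 8: row=4, L[4]='1', prepend. Next row=LF[4]=2
  step 9: row=2, L[2]='1', prepend. Next row=LF[2]=1
  step 10: row=1, L[1]='2', prepend. Next row=LF[1]=6
  step 11: row=6, L[6]='c', prepend. Next row=LF[6]=10
Reversed output: c2111a3a12$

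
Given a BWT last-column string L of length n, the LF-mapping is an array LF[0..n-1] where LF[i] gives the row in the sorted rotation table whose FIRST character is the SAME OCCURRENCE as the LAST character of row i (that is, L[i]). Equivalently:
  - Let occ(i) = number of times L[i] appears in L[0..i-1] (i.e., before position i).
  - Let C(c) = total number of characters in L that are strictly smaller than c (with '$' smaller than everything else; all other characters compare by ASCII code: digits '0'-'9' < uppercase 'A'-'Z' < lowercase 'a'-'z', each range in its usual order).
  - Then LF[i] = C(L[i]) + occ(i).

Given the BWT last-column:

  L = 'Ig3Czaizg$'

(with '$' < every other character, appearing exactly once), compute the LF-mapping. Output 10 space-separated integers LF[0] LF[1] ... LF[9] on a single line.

Answer: 3 5 1 2 8 4 7 9 6 0

Derivation:
Char counts: '$':1, '3':1, 'C':1, 'I':1, 'a':1, 'g':2, 'i':1, 'z':2
C (first-col start): C('$')=0, C('3')=1, C('C')=2, C('I')=3, C('a')=4, C('g')=5, C('i')=7, C('z')=8
L[0]='I': occ=0, LF[0]=C('I')+0=3+0=3
L[1]='g': occ=0, LF[1]=C('g')+0=5+0=5
L[2]='3': occ=0, LF[2]=C('3')+0=1+0=1
L[3]='C': occ=0, LF[3]=C('C')+0=2+0=2
L[4]='z': occ=0, LF[4]=C('z')+0=8+0=8
L[5]='a': occ=0, LF[5]=C('a')+0=4+0=4
L[6]='i': occ=0, LF[6]=C('i')+0=7+0=7
L[7]='z': occ=1, LF[7]=C('z')+1=8+1=9
L[8]='g': occ=1, LF[8]=C('g')+1=5+1=6
L[9]='$': occ=0, LF[9]=C('$')+0=0+0=0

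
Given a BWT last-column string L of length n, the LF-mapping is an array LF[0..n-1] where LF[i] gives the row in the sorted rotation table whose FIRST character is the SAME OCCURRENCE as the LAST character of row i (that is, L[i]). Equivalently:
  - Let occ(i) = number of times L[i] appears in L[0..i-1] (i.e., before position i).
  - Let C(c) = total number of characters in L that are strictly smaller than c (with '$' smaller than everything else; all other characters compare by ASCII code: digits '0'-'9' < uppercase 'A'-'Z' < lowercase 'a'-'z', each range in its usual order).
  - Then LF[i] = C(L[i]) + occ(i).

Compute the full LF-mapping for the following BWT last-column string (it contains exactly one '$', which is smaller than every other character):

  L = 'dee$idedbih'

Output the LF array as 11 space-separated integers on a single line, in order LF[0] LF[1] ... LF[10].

Char counts: '$':1, 'b':1, 'd':3, 'e':3, 'h':1, 'i':2
C (first-col start): C('$')=0, C('b')=1, C('d')=2, C('e')=5, C('h')=8, C('i')=9
L[0]='d': occ=0, LF[0]=C('d')+0=2+0=2
L[1]='e': occ=0, LF[1]=C('e')+0=5+0=5
L[2]='e': occ=1, LF[2]=C('e')+1=5+1=6
L[3]='$': occ=0, LF[3]=C('$')+0=0+0=0
L[4]='i': occ=0, LF[4]=C('i')+0=9+0=9
L[5]='d': occ=1, LF[5]=C('d')+1=2+1=3
L[6]='e': occ=2, LF[6]=C('e')+2=5+2=7
L[7]='d': occ=2, LF[7]=C('d')+2=2+2=4
L[8]='b': occ=0, LF[8]=C('b')+0=1+0=1
L[9]='i': occ=1, LF[9]=C('i')+1=9+1=10
L[10]='h': occ=0, LF[10]=C('h')+0=8+0=8

Answer: 2 5 6 0 9 3 7 4 1 10 8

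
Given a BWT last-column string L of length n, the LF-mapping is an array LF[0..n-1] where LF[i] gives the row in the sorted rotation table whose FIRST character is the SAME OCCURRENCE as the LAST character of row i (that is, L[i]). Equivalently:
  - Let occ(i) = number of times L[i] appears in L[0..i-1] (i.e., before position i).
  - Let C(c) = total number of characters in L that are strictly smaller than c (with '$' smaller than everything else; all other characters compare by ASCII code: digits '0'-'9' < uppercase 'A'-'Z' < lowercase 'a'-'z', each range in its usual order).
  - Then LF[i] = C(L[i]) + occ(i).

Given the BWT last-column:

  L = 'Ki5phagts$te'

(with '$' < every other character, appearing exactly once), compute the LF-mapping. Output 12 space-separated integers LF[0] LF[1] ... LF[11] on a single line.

Answer: 2 7 1 8 6 3 5 10 9 0 11 4

Derivation:
Char counts: '$':1, '5':1, 'K':1, 'a':1, 'e':1, 'g':1, 'h':1, 'i':1, 'p':1, 's':1, 't':2
C (first-col start): C('$')=0, C('5')=1, C('K')=2, C('a')=3, C('e')=4, C('g')=5, C('h')=6, C('i')=7, C('p')=8, C('s')=9, C('t')=10
L[0]='K': occ=0, LF[0]=C('K')+0=2+0=2
L[1]='i': occ=0, LF[1]=C('i')+0=7+0=7
L[2]='5': occ=0, LF[2]=C('5')+0=1+0=1
L[3]='p': occ=0, LF[3]=C('p')+0=8+0=8
L[4]='h': occ=0, LF[4]=C('h')+0=6+0=6
L[5]='a': occ=0, LF[5]=C('a')+0=3+0=3
L[6]='g': occ=0, LF[6]=C('g')+0=5+0=5
L[7]='t': occ=0, LF[7]=C('t')+0=10+0=10
L[8]='s': occ=0, LF[8]=C('s')+0=9+0=9
L[9]='$': occ=0, LF[9]=C('$')+0=0+0=0
L[10]='t': occ=1, LF[10]=C('t')+1=10+1=11
L[11]='e': occ=0, LF[11]=C('e')+0=4+0=4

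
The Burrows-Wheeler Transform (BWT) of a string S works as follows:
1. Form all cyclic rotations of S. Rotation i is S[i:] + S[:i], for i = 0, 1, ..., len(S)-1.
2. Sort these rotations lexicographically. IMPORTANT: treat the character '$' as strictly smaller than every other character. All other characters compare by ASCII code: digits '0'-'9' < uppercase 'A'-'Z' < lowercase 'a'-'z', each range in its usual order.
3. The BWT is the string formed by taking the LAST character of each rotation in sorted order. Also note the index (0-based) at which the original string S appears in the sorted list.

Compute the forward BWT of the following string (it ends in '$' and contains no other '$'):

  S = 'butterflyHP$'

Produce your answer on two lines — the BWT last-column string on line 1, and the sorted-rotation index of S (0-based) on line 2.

All 12 rotations (rotation i = S[i:]+S[:i]):
  rot[0] = butterflyHP$
  rot[1] = utterflyHP$b
  rot[2] = tterflyHP$bu
  rot[3] = terflyHP$but
  rot[4] = erflyHP$butt
  rot[5] = rflyHP$butte
  rot[6] = flyHP$butter
  rot[7] = lyHP$butterf
  rot[8] = yHP$butterfl
  rot[9] = HP$butterfly
  rot[10] = P$butterflyH
  rot[11] = $butterflyHP
Sorted (with $ < everything):
  sorted[0] = $butterflyHP  (last char: 'P')
  sorted[1] = HP$butterfly  (last char: 'y')
  sorted[2] = P$butterflyH  (last char: 'H')
  sorted[3] = butterflyHP$  (last char: '$')
  sorted[4] = erflyHP$butt  (last char: 't')
  sorted[5] = flyHP$butter  (last char: 'r')
  sorted[6] = lyHP$butterf  (last char: 'f')
  sorted[7] = rflyHP$butte  (last char: 'e')
  sorted[8] = terflyHP$but  (last char: 't')
  sorted[9] = tterflyHP$bu  (last char: 'u')
  sorted[10] = utterflyHP$b  (last char: 'b')
  sorted[11] = yHP$butterfl  (last char: 'l')
Last column: PyH$trfetubl
Original string S is at sorted index 3

Answer: PyH$trfetubl
3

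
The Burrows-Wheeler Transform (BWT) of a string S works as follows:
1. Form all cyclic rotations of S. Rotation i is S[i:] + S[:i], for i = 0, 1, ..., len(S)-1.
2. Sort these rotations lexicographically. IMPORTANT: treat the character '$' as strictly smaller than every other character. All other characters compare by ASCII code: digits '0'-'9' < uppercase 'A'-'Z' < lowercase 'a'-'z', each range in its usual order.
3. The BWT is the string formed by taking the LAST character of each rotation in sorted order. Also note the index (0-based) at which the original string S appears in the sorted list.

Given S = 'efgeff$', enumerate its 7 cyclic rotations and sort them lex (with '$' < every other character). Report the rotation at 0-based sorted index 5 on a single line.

All 7 rotations (rotation i = S[i:]+S[:i]):
  rot[0] = efgeff$
  rot[1] = fgeff$e
  rot[2] = geff$ef
  rot[3] = eff$efg
  rot[4] = ff$efge
  rot[5] = f$efgef
  rot[6] = $efgeff
Sorted (with $ < everything):
  sorted[0] = $efgeff
  sorted[1] = eff$efg
  sorted[2] = efgeff$
  sorted[3] = f$efgef
  sorted[4] = ff$efge
  sorted[5] = fgeff$e
  sorted[6] = geff$ef
sorted[5] = fgeff$e

Answer: fgeff$e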